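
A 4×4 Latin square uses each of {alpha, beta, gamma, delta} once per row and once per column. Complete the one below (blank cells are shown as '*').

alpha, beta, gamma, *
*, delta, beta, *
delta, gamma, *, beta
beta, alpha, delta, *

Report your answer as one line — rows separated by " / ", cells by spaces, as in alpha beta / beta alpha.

alpha beta gamma delta / gamma delta beta alpha / delta gamma alpha beta / beta alpha delta gamma

At row 1, column 4: row 1 has {alpha,beta,gamma}; column 4 has {beta}; that leaves delta.
At row 2, column 1: row 2 has {beta,delta}; column 1 has {alpha,beta,delta}; that leaves gamma.
At row 2, column 4: row 2 has {beta,gamma,delta}; column 4 has {beta,delta}; that leaves alpha.
At row 3, column 3: row 3 has {beta,gamma,delta}; column 3 has {beta,gamma,delta}; that leaves alpha.
At row 4, column 4: row 4 has {alpha,beta,delta}; column 4 has {alpha,beta,delta}; that leaves gamma.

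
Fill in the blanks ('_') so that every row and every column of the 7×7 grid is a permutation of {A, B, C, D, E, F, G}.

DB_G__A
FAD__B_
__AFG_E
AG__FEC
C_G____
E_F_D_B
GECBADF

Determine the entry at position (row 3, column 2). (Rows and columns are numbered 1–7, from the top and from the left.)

D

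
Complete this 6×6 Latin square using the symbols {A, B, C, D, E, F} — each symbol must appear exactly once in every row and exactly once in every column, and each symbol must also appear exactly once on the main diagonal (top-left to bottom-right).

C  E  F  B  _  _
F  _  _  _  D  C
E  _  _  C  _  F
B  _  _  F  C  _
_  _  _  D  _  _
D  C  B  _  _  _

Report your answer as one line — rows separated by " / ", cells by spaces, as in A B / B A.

C E F B A D / F B E A D C / E A D C B F / B D A F C E / A F C D E B / D C B E F A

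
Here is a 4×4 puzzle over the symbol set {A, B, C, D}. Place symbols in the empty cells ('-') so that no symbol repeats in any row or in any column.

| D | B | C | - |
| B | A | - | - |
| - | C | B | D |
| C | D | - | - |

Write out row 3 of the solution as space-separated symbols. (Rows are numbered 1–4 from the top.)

Cell (r1,c4): row 1 has {B,C,D}; column 4 has {D} → A.
Cell (r2,c3): row 2 has {A,B}; column 3 has {B,C} → D.
Cell (r2,c4): row 2 has {A,B,D}; column 4 has {A,D} → C.
Cell (r3,c1): row 3 has {B,C,D}; column 1 has {B,C,D} → A.

A C B D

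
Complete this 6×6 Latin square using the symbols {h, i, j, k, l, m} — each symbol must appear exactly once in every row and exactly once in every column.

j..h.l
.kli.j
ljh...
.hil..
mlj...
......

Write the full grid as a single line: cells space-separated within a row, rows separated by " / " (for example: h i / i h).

j i m h k l / h k l i m j / l j h m i k / k h i l j m / m l j k h i / i m k j l h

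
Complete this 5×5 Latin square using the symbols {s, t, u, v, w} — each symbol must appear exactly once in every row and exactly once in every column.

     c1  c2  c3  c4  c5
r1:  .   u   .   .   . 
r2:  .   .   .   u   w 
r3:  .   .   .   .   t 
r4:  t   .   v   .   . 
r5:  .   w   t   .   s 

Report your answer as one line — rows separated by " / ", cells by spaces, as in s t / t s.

(r1,c5) = v
(r2,c3) = s
(r4,c2) = s
(r4,c4) = w
(r4,c5) = u
(r5,c4) = v
(r1,c3) = w
(r2,c1) = v
(r2,c2) = t
(r3,c2) = v
(r3,c3) = u
(r3,c4) = s
(r5,c1) = u
(r1,c1) = s
(r1,c4) = t
(r3,c1) = w

s u w t v / v t s u w / w v u s t / t s v w u / u w t v s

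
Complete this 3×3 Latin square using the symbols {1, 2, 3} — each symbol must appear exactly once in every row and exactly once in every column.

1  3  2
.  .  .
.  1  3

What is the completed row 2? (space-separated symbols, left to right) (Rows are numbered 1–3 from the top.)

3 2 1

(r2,c2) = 2
(r2,c3) = 1
(r3,c1) = 2
(r2,c1) = 3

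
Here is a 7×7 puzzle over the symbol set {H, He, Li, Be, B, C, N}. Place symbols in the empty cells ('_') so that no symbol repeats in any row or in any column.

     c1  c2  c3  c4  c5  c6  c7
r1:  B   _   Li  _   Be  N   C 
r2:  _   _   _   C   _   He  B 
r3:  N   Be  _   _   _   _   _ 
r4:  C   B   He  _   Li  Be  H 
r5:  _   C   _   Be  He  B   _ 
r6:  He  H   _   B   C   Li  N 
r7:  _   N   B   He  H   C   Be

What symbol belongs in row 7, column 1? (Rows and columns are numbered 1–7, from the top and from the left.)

Li

(r1,c2) = He
(r1,c4) = H
(r2,c2) = Li
(r2,c5) = N
(r3,c4) = Li
(r3,c5) = B
(r3,c6) = H
(r3,c7) = He
(r4,c4) = N
(r5,c7) = Li
(r6,c3) = Be
(r7,c1) = Li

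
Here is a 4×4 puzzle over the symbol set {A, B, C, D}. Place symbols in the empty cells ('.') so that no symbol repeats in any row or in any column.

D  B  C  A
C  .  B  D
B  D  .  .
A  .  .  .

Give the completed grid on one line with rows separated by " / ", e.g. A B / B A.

D B C A / C A B D / B D A C / A C D B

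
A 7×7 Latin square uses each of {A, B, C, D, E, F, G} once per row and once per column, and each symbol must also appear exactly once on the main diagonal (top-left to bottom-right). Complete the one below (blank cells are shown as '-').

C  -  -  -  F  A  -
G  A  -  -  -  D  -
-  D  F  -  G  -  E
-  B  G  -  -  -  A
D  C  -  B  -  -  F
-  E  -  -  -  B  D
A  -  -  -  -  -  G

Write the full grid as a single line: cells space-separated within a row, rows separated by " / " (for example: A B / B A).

C G D E F A B / G A E F B D C / B D F A G C E / E B G D C F A / D C A B E G F / F E C G A B D / A F B C D E G

row 1 has {A,C,F}; column 2 has {A,B,C,D,E} — only G is left for (r1,c2).
row 1 has {A,C,F,G}; column 7 has {A,D,E,F,G} — only B is left for (r1,c7).
row 2 has {A,D,G}; column 7 has {A,B,D,E,F,G} — only C is left for (r2,c7).
row 3 has {D,E,F,G}; column 1 has {A,C,D,G} — only B is left for (r3,c1).
row 3 has {B,D,E,F,G}; column 6 has {A,B,D} — only C is left for (r3,c6).
row 5 has {B,C,D,F}; column 5 has {F,G}; the diagonal has {A,B,C,F,G} — only E is left for (r5,c5).
row 5 has {B,C,D,E,F}; column 6 has {A,B,C,D} — only G is left for (r5,c6).
row 6 has {B,D,E}; column 1 has {A,B,C,D,G} — only F is left for (r6,c1).
row 7 has {A,G}; column 2 has {A,B,C,D,E,G} — only F is left for (r7,c2).
row 7 has {A,F,G}; column 6 has {A,B,C,D,G} — only E is left for (r7,c6).
row 2 has {A,C,D,G}; column 5 has {E,F,G} — only B is left for (r2,c5).
row 3 has {B,C,D,E,F,G}; column 4 has {B} — only A is left for (r3,c4).
row 4 has {A,B,G}; column 1 has {A,B,C,D,F,G} — only E is left for (r4,c1).
row 4 has {A,B,E,G}; column 4 has {A,B}; the diagonal has {A,B,C,E,F,G} — only D is left for (r4,c4).
row 4 has {A,B,D,E,G}; column 5 has {B,E,F,G} — only C is left for (r4,c5).
row 4 has {A,B,C,D,E,G}; column 6 has {A,B,C,D,E,G} — only F is left for (r4,c6).
row 5 has {B,C,D,E,F,G}; column 3 has {F,G} — only A is left for (r5,c3).
row 6 has {B,D,E,F}; column 3 has {A,F,G} — only C is left for (r6,c3).
row 6 has {B,C,D,E,F}; column 4 has {A,B,D} — only G is left for (r6,c4).
row 6 has {B,C,D,E,F,G}; column 5 has {B,C,E,F,G} — only A is left for (r6,c5).
row 7 has {A,E,F,G}; column 4 has {A,B,D,G} — only C is left for (r7,c4).
row 7 has {A,C,E,F,G}; column 5 has {A,B,C,E,F,G} — only D is left for (r7,c5).
row 1 has {A,B,C,F,G}; column 4 has {A,B,C,D,G} — only E is left for (r1,c4).
row 2 has {A,B,C,D,G}; column 3 has {A,C,F,G} — only E is left for (r2,c3).
row 2 has {A,B,C,D,E,G}; column 4 has {A,B,C,D,E,G} — only F is left for (r2,c4).
row 7 has {A,C,D,E,F,G}; column 3 has {A,C,E,F,G} — only B is left for (r7,c3).
row 1 has {A,B,C,E,F,G}; column 3 has {A,B,C,E,F,G} — only D is left for (r1,c3).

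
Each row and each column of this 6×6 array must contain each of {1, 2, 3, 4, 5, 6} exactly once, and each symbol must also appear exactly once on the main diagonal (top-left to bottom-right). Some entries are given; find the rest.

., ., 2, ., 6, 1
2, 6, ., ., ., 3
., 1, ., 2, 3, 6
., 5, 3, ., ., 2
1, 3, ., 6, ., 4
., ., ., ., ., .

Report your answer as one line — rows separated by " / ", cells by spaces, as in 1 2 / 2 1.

3 4 2 5 6 1 / 2 6 1 4 5 3 / 5 1 4 2 3 6 / 6 5 3 1 4 2 / 1 3 5 6 2 4 / 4 2 6 3 1 5

(r1,c2) = 4
(r5,c3) = 5
(r5,c5) = 2
(r6,c2) = 2
(r6,c6) = 5
(r1,c1) = 3
(r1,c4) = 5
(r3,c3) = 4
(r4,c4) = 1
(r4,c5) = 4
(r6,c5) = 1
(r2,c3) = 1
(r2,c4) = 4
(r2,c5) = 5
(r3,c1) = 5
(r4,c1) = 6
(r6,c1) = 4
(r6,c3) = 6
(r6,c4) = 3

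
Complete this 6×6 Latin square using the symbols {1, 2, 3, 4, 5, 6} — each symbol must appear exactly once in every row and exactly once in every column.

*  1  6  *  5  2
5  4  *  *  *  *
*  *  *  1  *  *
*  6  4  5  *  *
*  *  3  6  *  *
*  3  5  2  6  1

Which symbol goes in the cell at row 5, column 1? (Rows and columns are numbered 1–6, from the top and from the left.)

(r2,c4) = 3
(r2,c6) = 6
(r3,c3) = 2
(r4,c6) = 3
(r6,c1) = 4
(r1,c1) = 3
(r1,c4) = 4
(r2,c3) = 1
(r2,c5) = 2
(r3,c1) = 6
(r3,c2) = 5
(r3,c6) = 4
(r4,c5) = 1
(r5,c2) = 2
(r5,c5) = 4
(r5,c6) = 5
(r3,c5) = 3
(r4,c1) = 2
(r5,c1) = 1

1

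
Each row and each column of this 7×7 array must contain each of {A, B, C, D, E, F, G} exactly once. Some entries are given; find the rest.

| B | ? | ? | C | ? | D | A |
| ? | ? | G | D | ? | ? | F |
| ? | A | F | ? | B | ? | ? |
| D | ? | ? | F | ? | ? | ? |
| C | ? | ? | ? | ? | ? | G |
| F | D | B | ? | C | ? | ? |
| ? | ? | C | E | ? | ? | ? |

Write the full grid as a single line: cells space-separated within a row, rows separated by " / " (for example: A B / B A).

(r1,c3): row 1 has {A,B,C,D}; column 3 has {B,C,F,G}, so it must be E.
(r3,c4): row 3 has {A,B,F}; column 4 has {C,D,E,F}, so it must be G.
(r4,c3): row 4 has {D,F}; column 3 has {B,C,E,F,G}, so it must be A.
(r5,c3): row 5 has {C,G}; column 3 has {A,B,C,E,F,G}, so it must be D.
(r6,c4): row 6 has {B,C,D,F}; column 4 has {C,D,E,F,G}, so it must be A.
(r6,c7): row 6 has {A,B,C,D,F}; column 7 has {A,F,G}, so it must be E.
(r3,c1): row 3 has {A,B,F,G}; column 1 has {B,C,D,F}, so it must be E.
(r3,c6): row 3 has {A,B,E,F,G}; column 6 has {D}, so it must be C.
(r3,c7): row 3 has {A,B,C,E,F,G}; column 7 has {A,E,F,G}, so it must be D.
(r5,c4): row 5 has {C,D,G}; column 4 has {A,C,D,E,F,G}, so it must be B.
(r6,c6): row 6 has {A,B,C,D,E,F}; column 6 has {C,D}, so it must be G.
(r7,c7): row 7 has {C,E}; column 7 has {A,D,E,F,G}, so it must be B.
(r2,c1): row 2 has {D,F,G}; column 1 has {B,C,D,E,F}, so it must be A.
(r2,c5): row 2 has {A,D,F,G}; column 5 has {B,C}, so it must be E.
(r2,c6): row 2 has {A,D,E,F,G}; column 6 has {C,D,G}, so it must be B.
(r4,c5): row 4 has {A,D,F}; column 5 has {B,C,E}, so it must be G.
(r4,c6): row 4 has {A,D,F,G}; column 6 has {B,C,D,G}, so it must be E.
(r4,c7): row 4 has {A,D,E,F,G}; column 7 has {A,B,D,E,F,G}, so it must be C.
(r7,c1): row 7 has {B,C,E}; column 1 has {A,B,C,D,E,F}, so it must be G.
(r7,c2): row 7 has {B,C,E,G}; column 2 has {A,D}, so it must be F.
(r7,c6): row 7 has {B,C,E,F,G}; column 6 has {B,C,D,E,G}, so it must be A.
(r1,c2): row 1 has {A,B,C,D,E}; column 2 has {A,D,F}, so it must be G.
(r1,c5): row 1 has {A,B,C,D,E,G}; column 5 has {B,C,E,G}, so it must be F.
(r2,c2): row 2 has {A,B,D,E,F,G}; column 2 has {A,D,F,G}, so it must be C.
(r4,c2): row 4 has {A,C,D,E,F,G}; column 2 has {A,C,D,F,G}, so it must be B.
(r5,c2): row 5 has {B,C,D,G}; column 2 has {A,B,C,D,F,G}, so it must be E.
(r5,c5): row 5 has {B,C,D,E,G}; column 5 has {B,C,E,F,G}, so it must be A.
(r5,c6): row 5 has {A,B,C,D,E,G}; column 6 has {A,B,C,D,E,G}, so it must be F.
(r7,c5): row 7 has {A,B,C,E,F,G}; column 5 has {A,B,C,E,F,G}, so it must be D.

B G E C F D A / A C G D E B F / E A F G B C D / D B A F G E C / C E D B A F G / F D B A C G E / G F C E D A B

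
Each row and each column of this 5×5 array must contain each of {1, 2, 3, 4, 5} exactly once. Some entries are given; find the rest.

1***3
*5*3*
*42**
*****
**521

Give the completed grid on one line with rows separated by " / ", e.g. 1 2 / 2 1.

(r1,c2): row 1 has {1,3}; column 2 has {4,5}, so it must be 2.
(r1,c3): row 1 has {1,2,3}; column 3 has {2,5}, so it must be 4.
(r1,c4): row 1 has {1,2,3,4}; column 4 has {2,3}, so it must be 5.
(r2,c3): row 2 has {3,5}; column 3 has {2,4,5}, so it must be 1.
(r3,c4): row 3 has {2,4}; column 4 has {2,3,5}, so it must be 1.
(r3,c5): row 3 has {1,2,4}; column 5 has {1,3}, so it must be 5.
(r4,c3): row 4 is empty so far; column 3 has {1,2,4,5}, so it must be 3.
(r4,c4): row 4 has {3}; column 4 has {1,2,3,5}, so it must be 4.
(r4,c5): row 4 has {3,4}; column 5 has {1,3,5}, so it must be 2.
(r5,c2): row 5 has {1,2,5}; column 2 has {2,4,5}, so it must be 3.
(r2,c5): row 2 has {1,3,5}; column 5 has {1,2,3,5}, so it must be 4.
(r3,c1): row 3 has {1,2,4,5}; column 1 has {1}, so it must be 3.
(r4,c1): row 4 has {2,3,4}; column 1 has {1,3}, so it must be 5.
(r4,c2): row 4 has {2,3,4,5}; column 2 has {2,3,4,5}, so it must be 1.
(r5,c1): row 5 has {1,2,3,5}; column 1 has {1,3,5}, so it must be 4.
(r2,c1): row 2 has {1,3,4,5}; column 1 has {1,3,4,5}, so it must be 2.

1 2 4 5 3 / 2 5 1 3 4 / 3 4 2 1 5 / 5 1 3 4 2 / 4 3 5 2 1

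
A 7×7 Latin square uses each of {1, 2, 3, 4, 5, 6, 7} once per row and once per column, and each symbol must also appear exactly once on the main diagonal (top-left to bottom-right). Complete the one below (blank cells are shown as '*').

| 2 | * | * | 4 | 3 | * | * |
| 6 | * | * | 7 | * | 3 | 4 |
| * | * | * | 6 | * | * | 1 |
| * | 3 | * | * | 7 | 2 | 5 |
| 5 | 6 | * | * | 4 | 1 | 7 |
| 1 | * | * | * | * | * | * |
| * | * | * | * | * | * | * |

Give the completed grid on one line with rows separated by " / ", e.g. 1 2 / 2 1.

At row 1, column 7: row 1 has {2,3,4}; column 7 has {1,4,5,7}; that leaves 6.
At row 4, column 1: row 4 has {2,3,5,7}; column 1 has {1,2,5,6}; that leaves 4.
At row 4, column 4: row 4 has {2,3,4,5,7}; column 4 has {4,6,7}; the diagonal has {2,4}; that leaves 1.
At row 7, column 7: row 7 is empty so far; column 7 has {1,4,5,6,7}; the diagonal has {1,2,4}; that leaves 3.
At row 2, column 2: row 2 has {3,4,6,7}; column 2 has {3,6}; the diagonal has {1,2,3,4}; that leaves 5.
At row 3, column 3: row 3 has {1,6}; column 3 is empty so far; the diagonal has {1,2,3,4,5}; that leaves 7.
At row 4, column 3: row 4 has {1,2,3,4,5,7}; column 3 has {7}; that leaves 6.
At row 6, column 6: row 6 has {1}; column 6 has {1,2,3}; the diagonal has {1,2,3,4,5,7}; that leaves 6.
At row 6, column 7: row 6 has {1,6}; column 7 has {1,3,4,5,6,7}; that leaves 2.
At row 7, column 1: row 7 has {3}; column 1 has {1,2,4,5,6}; that leaves 7.
At row 3, column 1: row 3 has {1,6,7}; column 1 has {1,2,4,5,6,7}; that leaves 3.
At row 6, column 5: row 6 has {1,2,6}; column 5 has {3,4,7}; that leaves 5.
At row 3, column 5: row 3 has {1,3,6,7}; column 5 has {3,4,5,7}; that leaves 2.
At row 6, column 4: row 6 has {1,2,5,6}; column 4 has {1,4,6,7}; that leaves 3.
At row 2, column 5: row 2 has {3,4,5,6,7}; column 5 has {2,3,4,5,7}; that leaves 1.
At row 3, column 2: row 3 has {1,2,3,6,7}; column 2 has {3,5,6}; that leaves 4.
At row 3, column 6: row 3 has {1,2,3,4,6,7}; column 6 has {1,2,3,6}; that leaves 5.
At row 5, column 4: row 5 has {1,4,5,6,7}; column 4 has {1,3,4,6,7}; that leaves 2.
At row 6, column 2: row 6 has {1,2,3,5,6}; column 2 has {3,4,5,6}; that leaves 7.
At row 6, column 3: row 6 has {1,2,3,5,6,7}; column 3 has {6,7}; that leaves 4.
At row 7, column 4: row 7 has {3,7}; column 4 has {1,2,3,4,6,7}; that leaves 5.
At row 7, column 5: row 7 has {3,5,7}; column 5 has {1,2,3,4,5,7}; that leaves 6.
At row 7, column 6: row 7 has {3,5,6,7}; column 6 has {1,2,3,5,6}; that leaves 4.
At row 1, column 2: row 1 has {2,3,4,6}; column 2 has {3,4,5,6,7}; that leaves 1.
At row 1, column 3: row 1 has {1,2,3,4,6}; column 3 has {4,6,7}; that leaves 5.
At row 1, column 6: row 1 has {1,2,3,4,5,6}; column 6 has {1,2,3,4,5,6}; that leaves 7.
At row 2, column 3: row 2 has {1,3,4,5,6,7}; column 3 has {4,5,6,7}; that leaves 2.
At row 5, column 3: row 5 has {1,2,4,5,6,7}; column 3 has {2,4,5,6,7}; that leaves 3.
At row 7, column 2: row 7 has {3,4,5,6,7}; column 2 has {1,3,4,5,6,7}; that leaves 2.
At row 7, column 3: row 7 has {2,3,4,5,6,7}; column 3 has {2,3,4,5,6,7}; that leaves 1.

2 1 5 4 3 7 6 / 6 5 2 7 1 3 4 / 3 4 7 6 2 5 1 / 4 3 6 1 7 2 5 / 5 6 3 2 4 1 7 / 1 7 4 3 5 6 2 / 7 2 1 5 6 4 3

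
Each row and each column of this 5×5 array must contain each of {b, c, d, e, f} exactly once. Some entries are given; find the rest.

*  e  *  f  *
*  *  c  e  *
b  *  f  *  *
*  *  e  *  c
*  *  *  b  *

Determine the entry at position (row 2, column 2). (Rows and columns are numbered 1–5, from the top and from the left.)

f

At row 4, column 4: row 4 has {c,e}; column 4 has {b,e,f}; that leaves d.
At row 5, column 3: row 5 has {b}; column 3 has {c,e,f}; that leaves d.
At row 1, column 3: row 1 has {e,f}; column 3 has {c,d,e,f}; that leaves b.
At row 1, column 5: row 1 has {b,e,f}; column 5 has {c}; that leaves d.
At row 3, column 4: row 3 has {b,f}; column 4 has {b,d,e,f}; that leaves c.
At row 3, column 5: row 3 has {b,c,f}; column 5 has {c,d}; that leaves e.
At row 4, column 1: row 4 has {c,d,e}; column 1 has {b}; that leaves f.
At row 4, column 2: row 4 has {c,d,e,f}; column 2 has {e}; that leaves b.
At row 5, column 5: row 5 has {b,d}; column 5 has {c,d,e}; that leaves f.
At row 1, column 1: row 1 has {b,d,e,f}; column 1 has {b,f}; that leaves c.
At row 2, column 1: row 2 has {c,e}; column 1 has {b,c,f}; that leaves d.
At row 2, column 2: row 2 has {c,d,e}; column 2 has {b,e}; that leaves f.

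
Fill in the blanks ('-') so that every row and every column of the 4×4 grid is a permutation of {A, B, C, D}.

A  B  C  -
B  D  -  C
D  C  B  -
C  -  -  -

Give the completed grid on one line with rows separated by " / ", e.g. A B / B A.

A B C D / B D A C / D C B A / C A D B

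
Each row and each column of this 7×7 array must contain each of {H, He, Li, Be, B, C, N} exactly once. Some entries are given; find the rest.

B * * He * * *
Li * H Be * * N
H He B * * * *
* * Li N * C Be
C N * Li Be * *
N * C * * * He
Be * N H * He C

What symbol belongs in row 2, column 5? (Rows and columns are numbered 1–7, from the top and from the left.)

He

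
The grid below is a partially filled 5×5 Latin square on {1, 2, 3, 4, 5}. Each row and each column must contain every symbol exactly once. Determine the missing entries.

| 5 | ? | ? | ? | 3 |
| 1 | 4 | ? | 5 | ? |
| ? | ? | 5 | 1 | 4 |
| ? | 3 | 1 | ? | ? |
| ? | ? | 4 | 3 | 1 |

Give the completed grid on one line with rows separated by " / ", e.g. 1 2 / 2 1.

5 1 2 4 3 / 1 4 3 5 2 / 3 2 5 1 4 / 4 3 1 2 5 / 2 5 4 3 1

(r1,c3): row 1 has {3,5}; column 3 has {1,4,5}, so it must be 2.
(r1,c4): row 1 has {2,3,5}; column 4 has {1,3,5}, so it must be 4.
(r2,c3): row 2 has {1,4,5}; column 3 has {1,2,4,5}, so it must be 3.
(r2,c5): row 2 has {1,3,4,5}; column 5 has {1,3,4}, so it must be 2.
(r3,c2): row 3 has {1,4,5}; column 2 has {3,4}, so it must be 2.
(r4,c4): row 4 has {1,3}; column 4 has {1,3,4,5}, so it must be 2.
(r4,c5): row 4 has {1,2,3}; column 5 has {1,2,3,4}, so it must be 5.
(r5,c1): row 5 has {1,3,4}; column 1 has {1,5}, so it must be 2.
(r5,c2): row 5 has {1,2,3,4}; column 2 has {2,3,4}, so it must be 5.
(r1,c2): row 1 has {2,3,4,5}; column 2 has {2,3,4,5}, so it must be 1.
(r3,c1): row 3 has {1,2,4,5}; column 1 has {1,2,5}, so it must be 3.
(r4,c1): row 4 has {1,2,3,5}; column 1 has {1,2,3,5}, so it must be 4.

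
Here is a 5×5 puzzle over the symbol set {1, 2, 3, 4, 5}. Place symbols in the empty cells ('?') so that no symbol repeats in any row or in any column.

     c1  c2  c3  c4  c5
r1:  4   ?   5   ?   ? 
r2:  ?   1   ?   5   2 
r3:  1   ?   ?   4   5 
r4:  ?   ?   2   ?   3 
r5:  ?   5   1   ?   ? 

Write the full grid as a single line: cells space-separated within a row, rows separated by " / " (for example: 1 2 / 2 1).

(r1,c5) = 1
(r2,c1) = 3
(r2,c3) = 4
(r3,c3) = 3
(r4,c1) = 5
(r4,c2) = 4
(r4,c4) = 1
(r5,c1) = 2
(r5,c4) = 3
(r5,c5) = 4
(r1,c4) = 2
(r3,c2) = 2
(r1,c2) = 3

4 3 5 2 1 / 3 1 4 5 2 / 1 2 3 4 5 / 5 4 2 1 3 / 2 5 1 3 4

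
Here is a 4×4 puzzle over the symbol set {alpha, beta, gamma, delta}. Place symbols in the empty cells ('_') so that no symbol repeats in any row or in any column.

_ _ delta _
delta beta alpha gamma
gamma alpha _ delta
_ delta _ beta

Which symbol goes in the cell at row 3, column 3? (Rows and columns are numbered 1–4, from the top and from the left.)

beta

(r1,c2): row 1 has {delta}; column 2 has {alpha,beta,delta}, so it must be gamma.
(r1,c4): row 1 has {gamma,delta}; column 4 has {beta,gamma,delta}, so it must be alpha.
(r3,c3): row 3 has {alpha,gamma,delta}; column 3 has {alpha,delta}, so it must be beta.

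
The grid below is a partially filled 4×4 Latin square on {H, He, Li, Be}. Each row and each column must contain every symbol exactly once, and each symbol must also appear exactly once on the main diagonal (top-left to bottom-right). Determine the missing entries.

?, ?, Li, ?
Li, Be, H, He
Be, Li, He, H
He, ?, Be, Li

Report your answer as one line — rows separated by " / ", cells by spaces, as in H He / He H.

At row 1, column 1: row 1 has {Li}; column 1 has {He,Li,Be}; the diagonal has {He,Li,Be}; that leaves H.
At row 1, column 2: row 1 has {H,Li}; column 2 has {Li,Be}; that leaves He.
At row 1, column 4: row 1 has {H,He,Li}; column 4 has {H,He,Li}; that leaves Be.
At row 4, column 2: row 4 has {He,Li,Be}; column 2 has {He,Li,Be}; that leaves H.

H He Li Be / Li Be H He / Be Li He H / He H Be Li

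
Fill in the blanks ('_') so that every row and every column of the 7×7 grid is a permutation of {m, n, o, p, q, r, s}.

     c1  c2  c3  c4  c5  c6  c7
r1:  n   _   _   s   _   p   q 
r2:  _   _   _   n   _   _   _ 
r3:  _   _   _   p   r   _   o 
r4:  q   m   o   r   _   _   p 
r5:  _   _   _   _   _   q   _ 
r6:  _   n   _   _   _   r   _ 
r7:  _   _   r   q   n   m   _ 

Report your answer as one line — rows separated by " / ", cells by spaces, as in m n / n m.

n r m s o p q / p s q n m o r / m q n p r s o / q m o r s n p / r o s m p q n / s n p o q r m / o p r q n m s

(r1,c3) = m
(r1,c5) = o
(r4,c5) = s
(r4,c6) = n
(r7,c7) = s
(r1,c2) = r
(r3,c6) = s
(r6,c7) = m
(r2,c6) = o
(r2,c7) = r
(r3,c1) = m
(r3,c2) = q
(r3,c3) = n
(r5,c7) = n
(r6,c4) = o
(r5,c4) = m
(r5,c5) = p
(r6,c5) = q
(r2,c5) = m
(r5,c3) = s
(r6,c3) = p
(r2,c3) = q
(r5,c2) = o
(r6,c1) = s
(r7,c2) = p
(r2,c1) = p
(r2,c2) = s
(r5,c1) = r
(r7,c1) = o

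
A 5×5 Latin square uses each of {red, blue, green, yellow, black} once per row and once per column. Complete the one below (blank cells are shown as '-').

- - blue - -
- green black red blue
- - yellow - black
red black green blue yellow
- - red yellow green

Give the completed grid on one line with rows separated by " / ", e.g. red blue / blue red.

row 1 has {blue}; column 5 has {blue,green,yellow,black} — only red is left for (r1,c5).
row 2 has {red,blue,green,black}; column 1 has {red} — only yellow is left for (r2,c1).
row 3 has {yellow,black}; column 4 has {red,blue,yellow} — only green is left for (r3,c4).
row 5 has {red,green,yellow}; column 2 has {green,black} — only blue is left for (r5,c2).
row 1 has {red,blue}; column 2 has {blue,green,black} — only yellow is left for (r1,c2).
row 1 has {red,blue,yellow}; column 4 has {red,blue,green,yellow} — only black is left for (r1,c4).
row 3 has {green,yellow,black}; column 1 has {red,yellow} — only blue is left for (r3,c1).
row 3 has {blue,green,yellow,black}; column 2 has {blue,green,yellow,black} — only red is left for (r3,c2).
row 5 has {red,blue,green,yellow}; column 1 has {red,blue,yellow} — only black is left for (r5,c1).
row 1 has {red,blue,yellow,black}; column 1 has {red,blue,yellow,black} — only green is left for (r1,c1).

green yellow blue black red / yellow green black red blue / blue red yellow green black / red black green blue yellow / black blue red yellow green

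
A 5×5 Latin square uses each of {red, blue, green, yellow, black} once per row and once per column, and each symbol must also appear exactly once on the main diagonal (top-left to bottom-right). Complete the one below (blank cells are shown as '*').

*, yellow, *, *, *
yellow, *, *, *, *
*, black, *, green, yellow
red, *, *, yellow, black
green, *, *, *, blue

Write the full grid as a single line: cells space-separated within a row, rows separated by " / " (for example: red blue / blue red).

(r1,c1) = black
(r3,c1) = blue
(r3,c3) = red
(r5,c2) = red
(r5,c4) = black
(r2,c2) = green
(r2,c5) = red
(r4,c2) = blue
(r4,c3) = green
(r5,c3) = yellow
(r1,c3) = blue
(r1,c4) = red
(r1,c5) = green
(r2,c3) = black
(r2,c4) = blue

black yellow blue red green / yellow green black blue red / blue black red green yellow / red blue green yellow black / green red yellow black blue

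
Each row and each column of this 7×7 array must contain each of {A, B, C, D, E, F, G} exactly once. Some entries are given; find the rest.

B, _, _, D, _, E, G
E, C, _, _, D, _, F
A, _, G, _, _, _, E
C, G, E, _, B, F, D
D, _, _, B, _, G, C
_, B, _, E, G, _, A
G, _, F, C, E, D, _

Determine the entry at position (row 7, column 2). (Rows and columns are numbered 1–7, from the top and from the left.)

Cell (r3,c4): row 3 has {A,E,G}; column 4 has {B,C,D,E} → F.
Cell (r3,c5): row 3 has {A,E,F,G}; column 5 has {B,D,E,G} → C.
Cell (r3,c6): row 3 has {A,C,E,F,G}; column 6 has {D,E,F,G} → B.
Cell (r4,c4): row 4 has {B,C,D,E,F,G}; column 4 has {B,C,D,E,F} → A.
Cell (r5,c3): row 5 has {B,C,D,G}; column 3 has {E,F,G} → A.
Cell (r5,c5): row 5 has {A,B,C,D,G}; column 5 has {B,C,D,E,G} → F.
Cell (r6,c1): row 6 has {A,B,E,G}; column 1 has {A,B,C,D,E,G} → F.
Cell (r6,c6): row 6 has {A,B,E,F,G}; column 6 has {B,D,E,F,G} → C.
Cell (r7,c2): row 7 has {C,D,E,F,G}; column 2 has {B,C,G} → A.

A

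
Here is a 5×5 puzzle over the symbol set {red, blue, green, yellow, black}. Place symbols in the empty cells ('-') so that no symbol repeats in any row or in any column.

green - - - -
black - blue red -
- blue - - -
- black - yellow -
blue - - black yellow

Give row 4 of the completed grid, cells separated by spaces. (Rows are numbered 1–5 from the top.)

red black green yellow blue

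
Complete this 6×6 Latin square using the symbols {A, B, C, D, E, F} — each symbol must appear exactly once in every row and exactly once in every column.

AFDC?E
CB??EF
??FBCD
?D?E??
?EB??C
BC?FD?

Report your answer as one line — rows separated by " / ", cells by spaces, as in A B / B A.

Cell (r1,c5): row 1 has {A,C,D,E,F}; column 5 has {C,D,E} → B.
Cell (r2,c3): row 2 has {B,C,E,F}; column 3 has {B,D,F} → A.
Cell (r2,c4): row 2 has {A,B,C,E,F}; column 4 has {B,C,E,F} → D.
Cell (r3,c1): row 3 has {B,C,D,F}; column 1 has {A,B,C} → E.
Cell (r3,c2): row 3 has {B,C,D,E,F}; column 2 has {B,C,D,E,F} → A.
Cell (r4,c1): row 4 has {D,E}; column 1 has {A,B,C,E} → F.
Cell (r4,c3): row 4 has {D,E,F}; column 3 has {A,B,D,F} → C.
Cell (r4,c5): row 4 has {C,D,E,F}; column 5 has {B,C,D,E} → A.
Cell (r4,c6): row 4 has {A,C,D,E,F}; column 6 has {C,D,E,F} → B.
Cell (r5,c1): row 5 has {B,C,E}; column 1 has {A,B,C,E,F} → D.
Cell (r5,c4): row 5 has {B,C,D,E}; column 4 has {B,C,D,E,F} → A.
Cell (r5,c5): row 5 has {A,B,C,D,E}; column 5 has {A,B,C,D,E} → F.
Cell (r6,c3): row 6 has {B,C,D,F}; column 3 has {A,B,C,D,F} → E.
Cell (r6,c6): row 6 has {B,C,D,E,F}; column 6 has {B,C,D,E,F} → A.

A F D C B E / C B A D E F / E A F B C D / F D C E A B / D E B A F C / B C E F D A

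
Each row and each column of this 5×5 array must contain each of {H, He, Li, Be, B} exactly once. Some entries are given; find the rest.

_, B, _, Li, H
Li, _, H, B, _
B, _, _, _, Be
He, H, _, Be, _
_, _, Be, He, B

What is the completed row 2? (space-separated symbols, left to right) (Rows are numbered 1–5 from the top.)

Li Be H B He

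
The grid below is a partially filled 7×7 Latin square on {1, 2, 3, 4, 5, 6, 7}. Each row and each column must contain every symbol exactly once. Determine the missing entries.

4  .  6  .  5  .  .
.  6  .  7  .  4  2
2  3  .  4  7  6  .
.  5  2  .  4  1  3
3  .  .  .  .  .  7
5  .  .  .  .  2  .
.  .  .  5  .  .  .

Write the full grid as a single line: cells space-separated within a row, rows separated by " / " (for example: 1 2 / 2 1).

4 7 6 2 5 3 1 / 1 6 5 7 3 4 2 / 2 3 1 4 7 6 5 / 7 5 2 6 4 1 3 / 3 2 4 1 6 5 7 / 5 4 7 3 1 2 6 / 6 1 3 5 2 7 4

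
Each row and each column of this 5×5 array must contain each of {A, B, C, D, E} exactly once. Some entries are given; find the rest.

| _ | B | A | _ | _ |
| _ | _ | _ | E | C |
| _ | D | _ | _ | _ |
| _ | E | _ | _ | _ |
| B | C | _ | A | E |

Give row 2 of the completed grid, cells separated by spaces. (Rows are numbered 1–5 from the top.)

D A B E C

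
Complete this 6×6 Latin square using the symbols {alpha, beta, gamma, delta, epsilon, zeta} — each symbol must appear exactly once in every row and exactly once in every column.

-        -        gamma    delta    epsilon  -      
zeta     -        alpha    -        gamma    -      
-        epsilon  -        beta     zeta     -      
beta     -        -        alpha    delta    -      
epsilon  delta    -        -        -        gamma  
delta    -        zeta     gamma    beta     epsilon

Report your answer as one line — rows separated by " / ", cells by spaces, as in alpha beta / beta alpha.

row 1 has {gamma,delta,epsilon}; column 1 has {beta,delta,epsilon,zeta} — only alpha is left for (r1,c1).
row 2 has {alpha,gamma,zeta}; column 2 has {delta,epsilon} — only beta is left for (r2,c2).
row 2 has {alpha,beta,gamma,zeta}; column 4 has {alpha,beta,gamma,delta} — only epsilon is left for (r2,c4).
row 2 has {alpha,beta,gamma,epsilon,zeta}; column 6 has {gamma,epsilon} — only delta is left for (r2,c6).
row 3 has {beta,epsilon,zeta}; column 1 has {alpha,beta,delta,epsilon,zeta} — only gamma is left for (r3,c1).
row 3 has {beta,gamma,epsilon,zeta}; column 3 has {alpha,gamma,zeta} — only delta is left for (r3,c3).
row 3 has {beta,gamma,delta,epsilon,zeta}; column 6 has {gamma,delta,epsilon} — only alpha is left for (r3,c6).
row 4 has {alpha,beta,delta}; column 3 has {alpha,gamma,delta,zeta} — only epsilon is left for (r4,c3).
row 4 has {alpha,beta,delta,epsilon}; column 6 has {alpha,gamma,delta,epsilon} — only zeta is left for (r4,c6).
row 5 has {gamma,delta,epsilon}; column 3 has {alpha,gamma,delta,epsilon,zeta} — only beta is left for (r5,c3).
row 5 has {beta,gamma,delta,epsilon}; column 4 has {alpha,beta,gamma,delta,epsilon} — only zeta is left for (r5,c4).
row 5 has {beta,gamma,delta,epsilon,zeta}; column 5 has {beta,gamma,delta,epsilon,zeta} — only alpha is left for (r5,c5).
row 6 has {beta,gamma,delta,epsilon,zeta}; column 2 has {beta,delta,epsilon} — only alpha is left for (r6,c2).
row 1 has {alpha,gamma,delta,epsilon}; column 2 has {alpha,beta,delta,epsilon} — only zeta is left for (r1,c2).
row 1 has {alpha,gamma,delta,epsilon,zeta}; column 6 has {alpha,gamma,delta,epsilon,zeta} — only beta is left for (r1,c6).
row 4 has {alpha,beta,delta,epsilon,zeta}; column 2 has {alpha,beta,delta,epsilon,zeta} — only gamma is left for (r4,c2).

alpha zeta gamma delta epsilon beta / zeta beta alpha epsilon gamma delta / gamma epsilon delta beta zeta alpha / beta gamma epsilon alpha delta zeta / epsilon delta beta zeta alpha gamma / delta alpha zeta gamma beta epsilon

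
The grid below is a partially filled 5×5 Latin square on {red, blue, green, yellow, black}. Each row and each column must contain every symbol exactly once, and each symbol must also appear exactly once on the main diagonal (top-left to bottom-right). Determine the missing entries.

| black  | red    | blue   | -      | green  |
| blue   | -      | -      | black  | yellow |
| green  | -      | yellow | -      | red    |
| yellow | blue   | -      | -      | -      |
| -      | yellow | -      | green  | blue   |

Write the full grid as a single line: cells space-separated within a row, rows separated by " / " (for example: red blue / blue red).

black red blue yellow green / blue green red black yellow / green black yellow blue red / yellow blue green red black / red yellow black green blue

Cell (r1,c4): row 1 has {red,blue,green,black}; column 4 has {green,black} → yellow.
Cell (r2,c2): row 2 has {blue,yellow,black}; column 2 has {red,blue,yellow}; the diagonal has {blue,yellow,black} → green.
Cell (r2,c3): row 2 has {blue,green,yellow,black}; column 3 has {blue,yellow} → red.
Cell (r3,c2): row 3 has {red,green,yellow}; column 2 has {red,blue,green,yellow} → black.
Cell (r3,c4): row 3 has {red,green,yellow,black}; column 4 has {green,yellow,black} → blue.
Cell (r4,c4): row 4 has {blue,yellow}; column 4 has {blue,green,yellow,black}; the diagonal has {blue,green,yellow,black} → red.
Cell (r4,c5): row 4 has {red,blue,yellow}; column 5 has {red,blue,green,yellow} → black.
Cell (r5,c1): row 5 has {blue,green,yellow}; column 1 has {blue,green,yellow,black} → red.
Cell (r5,c3): row 5 has {red,blue,green,yellow}; column 3 has {red,blue,yellow} → black.
Cell (r4,c3): row 4 has {red,blue,yellow,black}; column 3 has {red,blue,yellow,black} → green.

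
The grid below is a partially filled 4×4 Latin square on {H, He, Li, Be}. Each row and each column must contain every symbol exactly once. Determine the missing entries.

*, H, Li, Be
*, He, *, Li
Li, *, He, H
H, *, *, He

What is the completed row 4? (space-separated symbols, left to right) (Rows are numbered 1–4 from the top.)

H Li Be He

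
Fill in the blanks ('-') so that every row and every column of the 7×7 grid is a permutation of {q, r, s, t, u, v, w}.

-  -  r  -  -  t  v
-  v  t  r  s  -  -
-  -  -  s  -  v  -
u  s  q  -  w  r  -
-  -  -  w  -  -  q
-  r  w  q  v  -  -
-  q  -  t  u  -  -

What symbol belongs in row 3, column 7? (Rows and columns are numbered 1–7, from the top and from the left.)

At row 1, column 4: row 1 has {r,t,v}; column 4 has {q,r,s,t,w}; that leaves u.
At row 1, column 5: row 1 has {r,t,u,v}; column 5 has {s,u,v,w}; that leaves q.
At row 3, column 3: row 3 has {s,v}; column 3 has {q,r,t,w}; that leaves u.
At row 4, column 4: row 4 has {q,r,s,u,w}; column 4 has {q,r,s,t,u,w}; that leaves v.
At row 4, column 7: row 4 has {q,r,s,u,v,w}; column 7 has {q,v}; that leaves t.
At row 1, column 2: row 1 has {q,r,t,u,v}; column 2 has {q,r,s,v}; that leaves w.
At row 3, column 2: row 3 has {s,u,v}; column 2 has {q,r,s,v,w}; that leaves t.
At row 3, column 5: row 3 has {s,t,u,v}; column 5 has {q,s,u,v,w}; that leaves r.
At row 3, column 7: row 3 has {r,s,t,u,v}; column 7 has {q,t,v}; that leaves w.

w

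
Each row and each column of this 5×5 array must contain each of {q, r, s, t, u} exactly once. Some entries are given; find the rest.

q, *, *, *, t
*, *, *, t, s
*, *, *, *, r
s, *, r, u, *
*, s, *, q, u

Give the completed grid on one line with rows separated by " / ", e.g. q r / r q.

q u s r t / u r q t s / t q u s r / s t r u q / r s t q u

Cell (r3,c4): row 3 has {r}; column 4 has {q,t,u} → s.
Cell (r4,c5): row 4 has {r,s,u}; column 5 has {r,s,t,u} → q.
Cell (r5,c3): row 5 has {q,s,u}; column 3 has {r} → t.
Cell (r1,c4): row 1 has {q,t}; column 4 has {q,s,t,u} → r.
Cell (r4,c2): row 4 has {q,r,s,u}; column 2 has {s} → t.
Cell (r5,c1): row 5 has {q,s,t,u}; column 1 has {q,s} → r.
Cell (r1,c2): row 1 has {q,r,t}; column 2 has {s,t} → u.
Cell (r1,c3): row 1 has {q,r,t,u}; column 3 has {r,t} → s.
Cell (r2,c1): row 2 has {s,t}; column 1 has {q,r,s} → u.
Cell (r2,c3): row 2 has {s,t,u}; column 3 has {r,s,t} → q.
Cell (r3,c1): row 3 has {r,s}; column 1 has {q,r,s,u} → t.
Cell (r3,c2): row 3 has {r,s,t}; column 2 has {s,t,u} → q.
Cell (r3,c3): row 3 has {q,r,s,t}; column 3 has {q,r,s,t} → u.
Cell (r2,c2): row 2 has {q,s,t,u}; column 2 has {q,s,t,u} → r.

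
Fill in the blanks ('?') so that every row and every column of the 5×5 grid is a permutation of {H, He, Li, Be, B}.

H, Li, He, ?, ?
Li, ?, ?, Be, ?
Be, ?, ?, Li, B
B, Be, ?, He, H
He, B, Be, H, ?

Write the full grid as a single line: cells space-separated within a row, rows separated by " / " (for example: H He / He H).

H Li He B Be / Li H B Be He / Be He H Li B / B Be Li He H / He B Be H Li

(r1,c4): row 1 has {H,He,Li}; column 4 has {H,He,Li,Be}, so it must be B.
(r1,c5): row 1 has {H,He,Li,B}; column 5 has {H,B}, so it must be Be.
(r2,c5): row 2 has {Li,Be}; column 5 has {H,Be,B}, so it must be He.
(r3,c3): row 3 has {Li,Be,B}; column 3 has {He,Be}, so it must be H.
(r4,c3): row 4 has {H,He,Be,B}; column 3 has {H,He,Be}, so it must be Li.
(r5,c5): row 5 has {H,He,Be,B}; column 5 has {H,He,Be,B}, so it must be Li.
(r2,c2): row 2 has {He,Li,Be}; column 2 has {Li,Be,B}, so it must be H.
(r2,c3): row 2 has {H,He,Li,Be}; column 3 has {H,He,Li,Be}, so it must be B.
(r3,c2): row 3 has {H,Li,Be,B}; column 2 has {H,Li,Be,B}, so it must be He.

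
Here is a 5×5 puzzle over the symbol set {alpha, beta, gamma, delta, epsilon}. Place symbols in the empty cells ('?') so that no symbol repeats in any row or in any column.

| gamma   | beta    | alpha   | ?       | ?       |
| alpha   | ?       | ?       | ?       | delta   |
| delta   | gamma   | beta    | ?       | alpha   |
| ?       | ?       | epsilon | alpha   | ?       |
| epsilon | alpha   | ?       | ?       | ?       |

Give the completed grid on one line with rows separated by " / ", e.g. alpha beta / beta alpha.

gamma beta alpha delta epsilon / alpha epsilon gamma beta delta / delta gamma beta epsilon alpha / beta delta epsilon alpha gamma / epsilon alpha delta gamma beta

(r1,c5) = epsilon
(r2,c2) = epsilon
(r2,c3) = gamma
(r2,c4) = beta
(r3,c4) = epsilon
(r4,c1) = beta
(r4,c2) = delta
(r4,c5) = gamma
(r5,c3) = delta
(r5,c4) = gamma
(r5,c5) = beta
(r1,c4) = delta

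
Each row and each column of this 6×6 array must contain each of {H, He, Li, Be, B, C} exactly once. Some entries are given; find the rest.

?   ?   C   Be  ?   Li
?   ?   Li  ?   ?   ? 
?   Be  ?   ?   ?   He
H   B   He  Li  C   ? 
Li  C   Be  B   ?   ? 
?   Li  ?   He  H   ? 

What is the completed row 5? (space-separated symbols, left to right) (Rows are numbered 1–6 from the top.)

Li C Be B He H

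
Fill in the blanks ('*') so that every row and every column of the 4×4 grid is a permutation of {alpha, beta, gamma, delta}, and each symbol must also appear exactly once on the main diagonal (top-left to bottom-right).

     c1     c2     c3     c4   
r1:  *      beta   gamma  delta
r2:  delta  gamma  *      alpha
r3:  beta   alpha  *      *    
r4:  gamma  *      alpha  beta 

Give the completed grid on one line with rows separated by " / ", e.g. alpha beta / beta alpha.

(r1,c1) = alpha
(r2,c3) = beta
(r3,c3) = delta
(r3,c4) = gamma
(r4,c2) = delta

alpha beta gamma delta / delta gamma beta alpha / beta alpha delta gamma / gamma delta alpha beta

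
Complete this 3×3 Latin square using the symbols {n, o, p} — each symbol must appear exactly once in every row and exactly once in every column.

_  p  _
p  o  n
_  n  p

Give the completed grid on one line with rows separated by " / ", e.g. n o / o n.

(r1,c3): row 1 has {p}; column 3 has {n,p}, so it must be o.
(r3,c1): row 3 has {n,p}; column 1 has {p}, so it must be o.
(r1,c1): row 1 has {o,p}; column 1 has {o,p}, so it must be n.

n p o / p o n / o n p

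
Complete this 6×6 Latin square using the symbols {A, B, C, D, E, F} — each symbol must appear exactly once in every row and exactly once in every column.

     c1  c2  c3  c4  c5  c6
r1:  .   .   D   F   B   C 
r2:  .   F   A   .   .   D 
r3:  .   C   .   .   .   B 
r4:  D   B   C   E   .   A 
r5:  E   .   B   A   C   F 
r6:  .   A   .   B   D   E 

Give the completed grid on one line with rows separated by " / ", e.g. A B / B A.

A E D F B C / B F A C E D / F C E D A B / D B C E F A / E D B A C F / C A F B D E

(r1,c1): row 1 has {B,C,D,F}; column 1 has {D,E}, so it must be A.
(r1,c2): row 1 has {A,B,C,D,F}; column 2 has {A,B,C,F}, so it must be E.
(r2,c4): row 2 has {A,D,F}; column 4 has {A,B,E,F}, so it must be C.
(r2,c5): row 2 has {A,C,D,F}; column 5 has {B,C,D}, so it must be E.
(r3,c1): row 3 has {B,C}; column 1 has {A,D,E}, so it must be F.
(r3,c3): row 3 has {B,C,F}; column 3 has {A,B,C,D}, so it must be E.
(r3,c4): row 3 has {B,C,E,F}; column 4 has {A,B,C,E,F}, so it must be D.
(r3,c5): row 3 has {B,C,D,E,F}; column 5 has {B,C,D,E}, so it must be A.
(r4,c5): row 4 has {A,B,C,D,E}; column 5 has {A,B,C,D,E}, so it must be F.
(r5,c2): row 5 has {A,B,C,E,F}; column 2 has {A,B,C,E,F}, so it must be D.
(r6,c1): row 6 has {A,B,D,E}; column 1 has {A,D,E,F}, so it must be C.
(r6,c3): row 6 has {A,B,C,D,E}; column 3 has {A,B,C,D,E}, so it must be F.
(r2,c1): row 2 has {A,C,D,E,F}; column 1 has {A,C,D,E,F}, so it must be B.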